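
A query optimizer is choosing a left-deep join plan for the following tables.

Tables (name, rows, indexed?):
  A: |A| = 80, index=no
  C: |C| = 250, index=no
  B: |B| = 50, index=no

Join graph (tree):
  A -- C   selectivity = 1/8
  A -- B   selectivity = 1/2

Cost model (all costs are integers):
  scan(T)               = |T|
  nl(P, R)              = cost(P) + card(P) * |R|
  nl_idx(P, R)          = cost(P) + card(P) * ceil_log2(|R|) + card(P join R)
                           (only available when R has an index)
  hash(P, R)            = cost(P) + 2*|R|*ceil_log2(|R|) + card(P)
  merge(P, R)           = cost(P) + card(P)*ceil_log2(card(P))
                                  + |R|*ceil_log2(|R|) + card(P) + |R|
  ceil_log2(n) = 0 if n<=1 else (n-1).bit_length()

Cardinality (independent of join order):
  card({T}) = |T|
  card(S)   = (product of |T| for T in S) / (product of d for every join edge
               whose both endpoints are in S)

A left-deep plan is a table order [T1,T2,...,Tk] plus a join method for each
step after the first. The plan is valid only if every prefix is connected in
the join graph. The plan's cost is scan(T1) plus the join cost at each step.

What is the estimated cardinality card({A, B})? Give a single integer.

2000

Tables in S: A(80), B(50)
Edges inside S: A-B(d=2)
numerator = 80 * 50 = 4000
denominator = 2 = 2
card(S) = 4000 / 2 = 2000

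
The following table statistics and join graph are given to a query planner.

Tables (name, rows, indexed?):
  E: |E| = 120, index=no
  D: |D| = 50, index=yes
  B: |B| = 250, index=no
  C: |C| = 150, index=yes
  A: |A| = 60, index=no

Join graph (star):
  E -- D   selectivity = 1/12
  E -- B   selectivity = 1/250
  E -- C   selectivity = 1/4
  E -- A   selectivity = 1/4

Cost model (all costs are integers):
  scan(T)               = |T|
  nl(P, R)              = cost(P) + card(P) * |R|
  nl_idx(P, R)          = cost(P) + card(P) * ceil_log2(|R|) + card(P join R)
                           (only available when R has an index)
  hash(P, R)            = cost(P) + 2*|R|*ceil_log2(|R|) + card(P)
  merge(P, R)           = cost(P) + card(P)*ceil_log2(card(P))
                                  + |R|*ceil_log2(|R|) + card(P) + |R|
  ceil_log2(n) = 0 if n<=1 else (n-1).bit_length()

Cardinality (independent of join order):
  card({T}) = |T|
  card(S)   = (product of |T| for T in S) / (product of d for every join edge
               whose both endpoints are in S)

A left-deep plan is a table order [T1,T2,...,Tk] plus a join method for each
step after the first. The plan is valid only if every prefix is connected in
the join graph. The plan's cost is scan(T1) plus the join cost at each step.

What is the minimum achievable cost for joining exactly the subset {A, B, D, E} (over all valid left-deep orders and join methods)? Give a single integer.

4120

Selinger DP over subsets of {A,B,D,E}:
  {E}: scan cost=120, card=120
  {D}: scan cost=50, card=50
  {B}: scan cost=250, card=250
  {A}: scan cost=60, card=60
  {DE}: card=500; try (D,hash)→840, (D,nl_idx)→1340, (E,merge)→1360, (D,merge)→1430, (E,hash)→1780, (E,nl)→6050 …(+1); best=840 via (D,hash)
  {BE}: card=120; try (E,hash)→2180, (B,merge)→3330, (E,merge)→3460, (B,hash)→4240, (B,nl)→30120, (E,nl)→30250; best=2180 via (E,hash)
  {AE}: card=1800; try (A,hash)→960, (E,merge)→1440, (A,merge)→1500, (E,hash)→1800, (E,nl)→7260, (A,nl)→7320; best=960 via (A,hash)
  {BDE}: card=500; try (D,hash)→2900, (D,nl_idx)→3400, (D,merge)→3490, (B,hash)→5340, (B,merge)→8090, (D,nl)→8180 …(+1); best=2900 via (D,hash)
  {ADE}: card=7500; try (A,hash)→2060, (D,hash)→3360, (A,merge)→6260, (D,nl_idx)→19260, (D,merge)→22910, (A,nl)→30840 …(+1); best=2060 via (A,hash)
  {ABE}: card=1800; try (A,hash)→3020, (A,merge)→3560, (B,hash)→6760, (A,nl)→9380, (B,merge)→24810, (B,nl)→450960; best=3020 via (A,hash)
  {ABDE}: card=7500; try (A,hash)→4120, (D,hash)→5420, (A,merge)→8320, (B,hash)→13560, (D,nl_idx)→21320, (D,merge)→24970 …(+4); best=4120 via (A,hash)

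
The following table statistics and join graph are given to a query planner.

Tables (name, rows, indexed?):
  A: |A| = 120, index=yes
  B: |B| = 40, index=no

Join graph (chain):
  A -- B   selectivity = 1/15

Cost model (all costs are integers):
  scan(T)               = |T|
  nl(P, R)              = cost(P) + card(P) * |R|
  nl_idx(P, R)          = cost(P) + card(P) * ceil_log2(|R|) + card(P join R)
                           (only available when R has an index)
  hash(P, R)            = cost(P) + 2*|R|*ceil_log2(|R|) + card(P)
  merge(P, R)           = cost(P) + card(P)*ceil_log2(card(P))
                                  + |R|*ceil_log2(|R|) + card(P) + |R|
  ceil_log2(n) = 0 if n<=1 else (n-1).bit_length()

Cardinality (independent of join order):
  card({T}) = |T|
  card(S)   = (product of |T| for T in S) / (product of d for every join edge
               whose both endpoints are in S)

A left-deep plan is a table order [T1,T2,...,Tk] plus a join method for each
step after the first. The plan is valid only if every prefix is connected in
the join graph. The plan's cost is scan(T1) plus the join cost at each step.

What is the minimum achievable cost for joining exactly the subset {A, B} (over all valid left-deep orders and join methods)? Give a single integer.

640

Selinger DP over subsets of {A,B}:
  {A}: scan cost=120, card=120
  {B}: scan cost=40, card=40
  {AB}: card=320; try (A,nl_idx)→640, (B,hash)→720, (A,merge)→1280, (B,merge)→1360, (A,hash)→1760, (A,nl)→4840 …(+1); best=640 via (A,nl_idx)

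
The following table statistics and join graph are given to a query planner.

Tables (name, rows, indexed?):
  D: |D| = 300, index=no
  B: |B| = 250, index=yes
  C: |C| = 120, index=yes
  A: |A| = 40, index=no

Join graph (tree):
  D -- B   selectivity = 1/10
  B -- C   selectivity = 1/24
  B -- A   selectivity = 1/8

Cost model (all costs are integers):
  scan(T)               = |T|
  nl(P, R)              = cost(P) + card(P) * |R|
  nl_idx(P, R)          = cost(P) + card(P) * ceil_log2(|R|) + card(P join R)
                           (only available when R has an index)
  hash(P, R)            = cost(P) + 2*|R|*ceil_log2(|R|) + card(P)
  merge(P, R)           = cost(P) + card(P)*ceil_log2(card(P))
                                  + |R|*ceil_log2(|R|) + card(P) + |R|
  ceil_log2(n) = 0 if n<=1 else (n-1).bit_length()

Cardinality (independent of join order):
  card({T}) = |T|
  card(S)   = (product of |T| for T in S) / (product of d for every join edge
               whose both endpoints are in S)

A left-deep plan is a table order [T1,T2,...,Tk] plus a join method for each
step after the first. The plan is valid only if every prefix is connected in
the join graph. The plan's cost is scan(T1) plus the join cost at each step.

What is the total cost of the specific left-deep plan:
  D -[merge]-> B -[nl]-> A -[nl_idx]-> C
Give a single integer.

755550

step 1: scan D: cost=300, card=300
step 2: join B via merge
    card(P join B) = 300*250/(10) = 7500
    cost = 300 + 300*9 + 250*8 + 300 + 250 = 5550
step 3: join A via nl
    card(P join A) = 7500*40/(8) = 37500
    cost = 5550 + 7500*40 = 305550
step 4: join C via nl_idx
    card(P join C) = 37500*120/(24) = 187500
    cost = 305550 + 37500*7 + 187500 = 755550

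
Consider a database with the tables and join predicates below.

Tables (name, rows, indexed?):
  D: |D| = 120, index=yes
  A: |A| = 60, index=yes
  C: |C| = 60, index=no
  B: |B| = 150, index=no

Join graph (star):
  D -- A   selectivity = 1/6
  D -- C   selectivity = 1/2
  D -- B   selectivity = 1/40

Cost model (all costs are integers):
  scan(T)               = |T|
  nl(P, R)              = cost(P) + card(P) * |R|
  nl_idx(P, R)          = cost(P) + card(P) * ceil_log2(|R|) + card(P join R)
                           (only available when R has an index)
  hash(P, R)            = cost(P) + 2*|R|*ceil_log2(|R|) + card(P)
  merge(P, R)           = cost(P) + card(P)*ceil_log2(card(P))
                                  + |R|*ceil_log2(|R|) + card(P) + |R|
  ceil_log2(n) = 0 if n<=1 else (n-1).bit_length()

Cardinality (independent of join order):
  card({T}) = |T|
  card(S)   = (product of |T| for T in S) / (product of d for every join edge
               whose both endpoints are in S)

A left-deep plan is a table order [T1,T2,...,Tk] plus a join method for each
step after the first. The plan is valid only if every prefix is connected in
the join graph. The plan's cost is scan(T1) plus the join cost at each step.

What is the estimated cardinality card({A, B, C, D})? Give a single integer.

135000

Tables in S: A(60), B(150), C(60), D(120)
Edges inside S: D-A(d=6), D-C(d=2), D-B(d=40)
numerator = 60 * 150 * 60 * 120 = 64800000
denominator = 6 * 2 * 40 = 480
card(S) = 64800000 / 480 = 135000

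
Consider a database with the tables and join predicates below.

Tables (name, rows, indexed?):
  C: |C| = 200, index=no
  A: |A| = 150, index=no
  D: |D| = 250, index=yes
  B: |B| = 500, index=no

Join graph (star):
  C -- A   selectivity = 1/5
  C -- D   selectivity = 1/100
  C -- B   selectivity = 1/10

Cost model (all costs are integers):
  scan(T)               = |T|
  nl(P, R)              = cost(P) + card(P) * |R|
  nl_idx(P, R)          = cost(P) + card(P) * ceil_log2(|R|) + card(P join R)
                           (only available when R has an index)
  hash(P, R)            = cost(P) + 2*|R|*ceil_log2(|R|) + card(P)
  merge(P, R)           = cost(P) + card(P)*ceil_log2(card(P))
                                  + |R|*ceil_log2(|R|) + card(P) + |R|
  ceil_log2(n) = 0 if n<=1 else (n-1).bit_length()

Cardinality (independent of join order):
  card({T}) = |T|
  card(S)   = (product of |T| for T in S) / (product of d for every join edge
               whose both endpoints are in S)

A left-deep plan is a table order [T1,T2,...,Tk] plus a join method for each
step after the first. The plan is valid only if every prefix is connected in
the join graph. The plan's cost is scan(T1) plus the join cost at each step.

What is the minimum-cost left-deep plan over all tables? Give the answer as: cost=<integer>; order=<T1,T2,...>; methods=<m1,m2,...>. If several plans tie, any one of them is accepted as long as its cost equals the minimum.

Selinger DP (subsets sized 1..n):
  {C}: scan cost=200, card=200
  {A}: scan cost=150, card=150
  {D}: scan cost=250, card=250
  {B}: scan cost=500, card=500
  {AC}: card=6000; try (A,hash)→2800, (C,merge)→3300, (A,merge)→3350, (C,hash)→3500, (C,nl)→30150, (A,nl)→30200; best=2800 via (A,hash)
  {CD}: card=500; try (D,nl_idx)→2300, (C,hash)→3700, (D,merge)→4250, (C,merge)→4300, (D,hash)→4400, (D,nl)→50200 …(+1); best=2300 via (D,nl_idx)
  {BC}: card=10000; try (C,hash)→4200, (B,merge)→7000, (C,merge)→7300, (B,hash)→9400, (B,nl)→100200, (C,nl)→100500; best=4200 via (C,hash)
  {ACD}: card=15000; try (A,hash)→5200, (A,merge)→8650, (D,hash)→12800, (D,nl_idx)→65800, (A,nl)→77300, (D,merge)→89050 …(+1); best=5200 via (A,hash)
  {ABC}: card=300000; try (A,hash)→16600, (B,hash)→17800, (B,merge)→91800, (A,merge)→155550, (A,nl)→1504200, (B,nl)→3002800; best=16600 via (A,hash)
  {BCD}: card=25000; try (B,hash)→11800, (B,merge)→12300, (D,hash)→18200, (D,nl_idx)→109200, (D,merge)→156450, (B,nl)→252300 …(+1); best=11800 via (B,hash)
  {ABCD}: card=750000; try (B,hash)→29200, (A,hash)→39200, (B,merge)→235200, (D,hash)→320600, (A,merge)→413150, (D,nl_idx)→3166600 …(+4); best=29200 via (B,hash)

cost=29200; order=C,D,A,B; methods=nl_idx,hash,hash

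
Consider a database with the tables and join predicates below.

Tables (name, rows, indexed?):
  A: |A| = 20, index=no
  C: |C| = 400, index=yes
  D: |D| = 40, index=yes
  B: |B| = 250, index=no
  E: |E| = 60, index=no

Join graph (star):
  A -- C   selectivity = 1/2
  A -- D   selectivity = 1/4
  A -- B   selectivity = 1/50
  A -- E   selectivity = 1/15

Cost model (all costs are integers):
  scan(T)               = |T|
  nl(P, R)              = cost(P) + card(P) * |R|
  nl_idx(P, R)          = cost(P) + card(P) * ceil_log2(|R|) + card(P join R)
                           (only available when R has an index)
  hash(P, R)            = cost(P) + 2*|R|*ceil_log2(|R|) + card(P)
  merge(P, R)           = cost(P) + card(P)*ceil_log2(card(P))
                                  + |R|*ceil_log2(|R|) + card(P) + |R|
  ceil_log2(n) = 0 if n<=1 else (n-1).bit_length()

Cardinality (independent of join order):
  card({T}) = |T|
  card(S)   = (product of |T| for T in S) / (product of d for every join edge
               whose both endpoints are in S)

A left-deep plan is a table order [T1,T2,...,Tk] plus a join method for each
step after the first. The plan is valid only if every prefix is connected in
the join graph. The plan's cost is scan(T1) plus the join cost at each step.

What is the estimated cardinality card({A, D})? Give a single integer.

Tables in S: A(20), D(40)
Edges inside S: A-D(d=4)
numerator = 20 * 40 = 800
denominator = 4 = 4
card(S) = 800 / 4 = 200

200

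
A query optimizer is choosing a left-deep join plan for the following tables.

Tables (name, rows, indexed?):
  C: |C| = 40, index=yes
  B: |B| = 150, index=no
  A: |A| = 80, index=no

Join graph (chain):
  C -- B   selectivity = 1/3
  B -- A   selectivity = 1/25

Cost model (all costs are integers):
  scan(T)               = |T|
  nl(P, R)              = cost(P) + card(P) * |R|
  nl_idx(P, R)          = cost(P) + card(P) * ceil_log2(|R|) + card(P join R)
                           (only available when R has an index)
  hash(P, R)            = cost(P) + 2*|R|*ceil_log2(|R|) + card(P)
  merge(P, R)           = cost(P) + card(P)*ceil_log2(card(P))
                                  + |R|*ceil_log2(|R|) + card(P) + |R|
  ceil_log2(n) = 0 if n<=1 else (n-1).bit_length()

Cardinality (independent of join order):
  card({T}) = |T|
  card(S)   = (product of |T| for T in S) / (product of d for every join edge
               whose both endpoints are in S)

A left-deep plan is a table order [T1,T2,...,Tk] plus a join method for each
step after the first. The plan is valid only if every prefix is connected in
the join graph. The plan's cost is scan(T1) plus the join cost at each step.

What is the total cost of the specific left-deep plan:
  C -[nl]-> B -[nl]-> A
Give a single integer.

166040

step 1: scan C: cost=40, card=40
step 2: join B via nl
    card(P join B) = 40*150/(3) = 2000
    cost = 40 + 40*150 = 6040
step 3: join A via nl
    card(P join A) = 2000*80/(25) = 6400
    cost = 6040 + 2000*80 = 166040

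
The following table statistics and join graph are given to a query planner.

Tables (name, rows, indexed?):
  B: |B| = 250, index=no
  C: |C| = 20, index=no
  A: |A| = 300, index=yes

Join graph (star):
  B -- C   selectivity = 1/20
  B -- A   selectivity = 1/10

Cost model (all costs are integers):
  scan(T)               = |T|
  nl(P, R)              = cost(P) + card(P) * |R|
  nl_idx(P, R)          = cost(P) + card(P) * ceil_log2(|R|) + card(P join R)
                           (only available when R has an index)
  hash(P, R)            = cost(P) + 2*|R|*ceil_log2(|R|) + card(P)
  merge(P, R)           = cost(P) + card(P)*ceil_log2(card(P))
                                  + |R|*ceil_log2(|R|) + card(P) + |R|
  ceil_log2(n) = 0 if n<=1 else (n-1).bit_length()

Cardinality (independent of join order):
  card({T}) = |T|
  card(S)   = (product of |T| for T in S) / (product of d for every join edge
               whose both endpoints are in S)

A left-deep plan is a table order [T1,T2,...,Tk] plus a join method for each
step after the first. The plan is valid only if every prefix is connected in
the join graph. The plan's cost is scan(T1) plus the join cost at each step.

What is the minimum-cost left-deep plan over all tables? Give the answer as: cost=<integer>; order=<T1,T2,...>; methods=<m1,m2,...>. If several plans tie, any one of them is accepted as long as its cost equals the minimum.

Selinger DP (subsets sized 1..n):
  {B}: scan cost=250, card=250
  {C}: scan cost=20, card=20
  {A}: scan cost=300, card=300
  {BC}: card=250; try (C,hash)→700, (B,merge)→2390, (C,merge)→2620, (B,hash)→4040, (B,nl)→5020, (C,nl)→5250; best=700 via (C,hash)
  {AB}: card=7500; try (B,hash)→4600, (A,merge)→5500, (B,merge)→5550, (A,hash)→5900, (A,nl_idx)→10000, (A,nl)→75250 …(+1); best=4600 via (B,hash)
  {ABC}: card=7500; try (A,merge)→5950, (A,hash)→6350, (A,nl_idx)→10450, (C,hash)→12300, (A,nl)→75700, (C,merge)→109720 …(+1); best=5950 via (A,merge)

cost=5950; order=B,C,A; methods=hash,merge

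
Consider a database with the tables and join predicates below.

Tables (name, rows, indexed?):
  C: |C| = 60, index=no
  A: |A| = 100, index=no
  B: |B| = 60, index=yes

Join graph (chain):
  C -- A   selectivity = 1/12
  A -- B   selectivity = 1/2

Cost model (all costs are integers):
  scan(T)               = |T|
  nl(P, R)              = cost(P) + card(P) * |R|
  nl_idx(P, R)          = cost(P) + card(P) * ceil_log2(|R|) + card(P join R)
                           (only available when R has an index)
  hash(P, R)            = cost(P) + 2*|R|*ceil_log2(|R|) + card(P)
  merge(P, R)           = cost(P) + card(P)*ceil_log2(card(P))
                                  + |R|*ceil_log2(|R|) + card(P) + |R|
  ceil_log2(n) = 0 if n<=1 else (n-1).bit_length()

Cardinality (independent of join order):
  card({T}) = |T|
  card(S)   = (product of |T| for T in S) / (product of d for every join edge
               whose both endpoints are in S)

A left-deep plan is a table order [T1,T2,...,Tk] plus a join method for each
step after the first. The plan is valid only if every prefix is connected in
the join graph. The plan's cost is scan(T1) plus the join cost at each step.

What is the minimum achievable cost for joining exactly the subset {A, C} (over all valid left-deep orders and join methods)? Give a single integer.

920

Selinger DP over subsets of {A,C}:
  {C}: scan cost=60, card=60
  {A}: scan cost=100, card=100
  {AC}: card=500; try (C,hash)→920, (A,merge)→1280, (C,merge)→1320, (A,hash)→1520, (A,nl)→6060, (C,nl)→6100; best=920 via (C,hash)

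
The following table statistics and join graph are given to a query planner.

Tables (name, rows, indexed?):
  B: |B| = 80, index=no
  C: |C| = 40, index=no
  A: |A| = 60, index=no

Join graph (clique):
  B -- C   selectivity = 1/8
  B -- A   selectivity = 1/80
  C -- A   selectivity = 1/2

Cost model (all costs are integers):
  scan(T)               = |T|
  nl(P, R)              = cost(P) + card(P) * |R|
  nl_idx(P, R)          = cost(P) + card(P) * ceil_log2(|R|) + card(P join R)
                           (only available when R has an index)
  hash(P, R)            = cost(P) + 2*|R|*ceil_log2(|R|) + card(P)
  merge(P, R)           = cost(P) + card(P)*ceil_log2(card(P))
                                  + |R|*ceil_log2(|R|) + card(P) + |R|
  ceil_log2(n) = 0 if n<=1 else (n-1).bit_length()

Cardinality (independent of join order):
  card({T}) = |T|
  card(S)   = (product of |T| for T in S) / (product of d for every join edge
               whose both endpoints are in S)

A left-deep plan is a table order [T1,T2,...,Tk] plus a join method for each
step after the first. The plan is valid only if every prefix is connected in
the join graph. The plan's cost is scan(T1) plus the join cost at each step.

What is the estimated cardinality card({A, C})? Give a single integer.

1200

Tables in S: A(60), C(40)
Edges inside S: C-A(d=2)
numerator = 60 * 40 = 2400
denominator = 2 = 2
card(S) = 2400 / 2 = 1200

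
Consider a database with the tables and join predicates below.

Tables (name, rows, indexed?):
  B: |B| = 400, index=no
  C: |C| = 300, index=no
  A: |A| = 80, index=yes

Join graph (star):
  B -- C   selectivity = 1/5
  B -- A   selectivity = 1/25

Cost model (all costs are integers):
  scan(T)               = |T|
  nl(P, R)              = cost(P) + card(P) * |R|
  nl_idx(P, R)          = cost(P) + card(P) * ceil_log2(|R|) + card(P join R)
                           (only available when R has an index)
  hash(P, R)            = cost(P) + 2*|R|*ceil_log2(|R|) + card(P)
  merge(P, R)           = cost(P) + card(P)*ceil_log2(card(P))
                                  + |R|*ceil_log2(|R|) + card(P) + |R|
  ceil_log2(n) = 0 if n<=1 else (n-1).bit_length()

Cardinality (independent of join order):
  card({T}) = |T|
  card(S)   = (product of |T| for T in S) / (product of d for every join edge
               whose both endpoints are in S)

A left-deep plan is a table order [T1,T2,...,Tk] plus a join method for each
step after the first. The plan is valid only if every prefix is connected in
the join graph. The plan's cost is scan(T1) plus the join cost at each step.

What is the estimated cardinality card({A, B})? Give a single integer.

Tables in S: A(80), B(400)
Edges inside S: B-A(d=25)
numerator = 80 * 400 = 32000
denominator = 25 = 25
card(S) = 32000 / 25 = 1280

1280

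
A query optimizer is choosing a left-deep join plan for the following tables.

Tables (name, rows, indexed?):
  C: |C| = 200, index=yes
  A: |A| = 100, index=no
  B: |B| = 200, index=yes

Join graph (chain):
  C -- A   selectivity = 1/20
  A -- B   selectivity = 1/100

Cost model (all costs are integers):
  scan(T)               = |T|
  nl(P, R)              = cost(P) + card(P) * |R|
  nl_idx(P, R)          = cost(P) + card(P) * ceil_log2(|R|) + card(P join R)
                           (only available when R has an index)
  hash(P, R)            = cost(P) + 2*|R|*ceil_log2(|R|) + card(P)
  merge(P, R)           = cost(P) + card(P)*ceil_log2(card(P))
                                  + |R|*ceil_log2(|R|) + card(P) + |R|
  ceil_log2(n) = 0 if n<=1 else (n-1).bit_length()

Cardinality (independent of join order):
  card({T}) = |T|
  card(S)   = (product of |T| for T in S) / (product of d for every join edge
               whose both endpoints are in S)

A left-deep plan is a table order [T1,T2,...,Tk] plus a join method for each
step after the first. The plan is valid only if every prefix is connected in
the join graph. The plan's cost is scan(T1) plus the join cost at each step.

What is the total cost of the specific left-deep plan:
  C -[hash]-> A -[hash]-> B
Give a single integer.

6000

step 1: scan C: cost=200, card=200
step 2: join A via hash
    card(P join A) = 200*100/(20) = 1000
    cost = 200 + 2*100*7 + 200 = 1800
step 3: join B via hash
    card(P join B) = 1000*200/(100) = 2000
    cost = 1800 + 2*200*8 + 1000 = 6000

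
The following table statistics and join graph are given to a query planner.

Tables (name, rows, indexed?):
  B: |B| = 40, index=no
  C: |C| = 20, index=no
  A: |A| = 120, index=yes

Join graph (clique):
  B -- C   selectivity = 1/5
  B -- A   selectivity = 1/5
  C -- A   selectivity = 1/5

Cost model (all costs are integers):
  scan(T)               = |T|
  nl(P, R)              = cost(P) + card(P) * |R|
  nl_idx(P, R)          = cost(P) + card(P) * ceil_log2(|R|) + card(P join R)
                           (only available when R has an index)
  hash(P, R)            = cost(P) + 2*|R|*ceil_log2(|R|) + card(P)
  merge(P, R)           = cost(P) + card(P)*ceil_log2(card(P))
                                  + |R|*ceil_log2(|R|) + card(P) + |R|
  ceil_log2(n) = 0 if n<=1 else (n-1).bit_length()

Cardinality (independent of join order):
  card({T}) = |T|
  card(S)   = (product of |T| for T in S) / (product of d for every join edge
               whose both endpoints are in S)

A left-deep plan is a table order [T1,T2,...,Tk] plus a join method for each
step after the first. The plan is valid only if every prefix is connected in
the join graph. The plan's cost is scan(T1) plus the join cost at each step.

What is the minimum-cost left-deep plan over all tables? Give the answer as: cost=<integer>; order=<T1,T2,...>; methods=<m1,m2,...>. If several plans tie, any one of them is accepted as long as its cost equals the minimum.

Selinger DP (subsets sized 1..n):
  {B}: scan cost=40, card=40
  {C}: scan cost=20, card=20
  {A}: scan cost=120, card=120
  {BC}: card=160; try (C,hash)→280, (B,merge)→420, (C,merge)→440, (B,hash)→520, (B,nl)→820, (C,nl)→840; best=280 via (C,hash)
  {AB}: card=960; try (B,hash)→720, (A,merge)→1280, (A,nl_idx)→1280, (B,merge)→1360, (A,hash)→1760, (A,nl)→4840 …(+1); best=720 via (B,hash)
  {AC}: card=480; try (C,hash)→440, (A,nl_idx)→640, (A,merge)→1100, (C,merge)→1200, (A,hash)→1720, (A,nl)→2420 …(+1); best=440 via (C,hash)
  {ABC}: card=768; try (B,hash)→1400, (C,hash)→1880, (A,hash)→2120, (A,nl_idx)→2168, (A,merge)→2680, (B,merge)→5520 …(+4); best=1400 via (B,hash)

cost=1400; order=A,C,B; methods=hash,hash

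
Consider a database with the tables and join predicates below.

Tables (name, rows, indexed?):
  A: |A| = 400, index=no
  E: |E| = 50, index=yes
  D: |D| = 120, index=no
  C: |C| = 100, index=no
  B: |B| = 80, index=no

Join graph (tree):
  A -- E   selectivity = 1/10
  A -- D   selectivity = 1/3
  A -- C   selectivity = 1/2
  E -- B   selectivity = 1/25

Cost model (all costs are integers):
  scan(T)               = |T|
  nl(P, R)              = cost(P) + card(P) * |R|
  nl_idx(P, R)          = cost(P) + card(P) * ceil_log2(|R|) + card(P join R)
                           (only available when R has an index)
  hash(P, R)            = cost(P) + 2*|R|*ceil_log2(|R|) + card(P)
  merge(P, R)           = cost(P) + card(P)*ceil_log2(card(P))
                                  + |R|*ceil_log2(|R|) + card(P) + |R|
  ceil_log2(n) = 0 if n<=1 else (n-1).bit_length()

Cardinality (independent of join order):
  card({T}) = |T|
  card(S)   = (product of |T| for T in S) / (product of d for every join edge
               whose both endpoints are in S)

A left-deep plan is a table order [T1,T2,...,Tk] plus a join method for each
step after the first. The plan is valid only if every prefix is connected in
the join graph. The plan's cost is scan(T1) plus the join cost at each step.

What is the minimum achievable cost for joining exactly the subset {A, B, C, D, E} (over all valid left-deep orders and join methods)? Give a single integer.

Selinger DP over subsets of {A,B,C,D,E}:
  {A}: scan cost=400, card=400
  {E}: scan cost=50, card=50
  {D}: scan cost=120, card=120
  {C}: scan cost=100, card=100
  {B}: scan cost=80, card=80
  {AE}: card=2000; try (E,hash)→1400, (A,merge)→4400, (E,merge)→4750, (E,nl_idx)→4800, (A,hash)→7300, (A,nl)→20050 …(+1); best=1400 via (E,hash)
  {AD}: card=16000; try (D,hash)→2480, (A,merge)→5080, (D,merge)→5360, (A,hash)→7440, (A,nl)→48120, (D,nl)→48400; best=2480 via (D,hash)
  {AC}: card=20000; try (C,hash)→2200, (A,merge)→4900, (C,merge)→5200, (A,hash)→7400, (A,nl)→40100, (C,nl)→40400; best=2200 via (C,hash)
  {BE}: card=160; try (E,nl_idx)→720, (E,hash)→760, (B,merge)→1040, (E,merge)→1070, (B,hash)→1220, (B,nl)→4050 …(+1); best=720 via (E,nl_idx)
  {ADE}: card=80000; try (D,hash)→5080, (E,hash)→19080, (D,merge)→26360, (E,nl_idx)→178480, (D,nl)→241400, (E,merge)→242830 …(+1); best=5080 via (D,hash)
  {ACE}: card=100000; try (C,hash)→4800, (E,hash)→22800, (C,merge)→26200, (C,nl)→201400, (E,nl_idx)→222200, (E,merge)→322550 …(+1); best=4800 via (C,hash)
  {ABE}: card=6400; try (B,hash)→4520, (A,merge)→6160, (A,hash)→8080, (B,merge)→26040, (A,nl)→64720, (B,nl)→161400; best=4520 via (B,hash)
  {ACD}: card=800000; try (C,hash)→19880, (D,hash)→23880, (C,merge)→243280, (D,merge)→323160, (C,nl)→1602480, (D,nl)→2402200; best=19880 via (C,hash)
  {ACDE}: card=4000000; try (C,hash)→86480, (D,hash)→106480, (E,hash)→820480, (C,merge)→1445880, (D,merge)→1805760, (C,nl)→8005080 …(+4); best=86480 via (C,hash)
  {ABDE}: card=256000; try (D,hash)→12600, (B,hash)→86200, (D,merge)→95080, (D,nl)→772520, (B,merge)→1445720, (B,nl)→6405080; best=12600 via (D,hash)
  {ABCE}: card=320000; try (C,hash)→12320, (C,merge)→94920, (B,hash)→105920, (C,nl)→644520, (B,merge)→1805440, (B,nl)→8004800; best=12320 via (C,hash)
  {ABCDE}: card=12800000; try (C,hash)→270000, (D,hash)→334000, (B,hash)→4087600, (C,merge)→4877400, (D,merge)→6413280, (C,nl)→25612600 …(+3); best=270000 via (C,hash)

270000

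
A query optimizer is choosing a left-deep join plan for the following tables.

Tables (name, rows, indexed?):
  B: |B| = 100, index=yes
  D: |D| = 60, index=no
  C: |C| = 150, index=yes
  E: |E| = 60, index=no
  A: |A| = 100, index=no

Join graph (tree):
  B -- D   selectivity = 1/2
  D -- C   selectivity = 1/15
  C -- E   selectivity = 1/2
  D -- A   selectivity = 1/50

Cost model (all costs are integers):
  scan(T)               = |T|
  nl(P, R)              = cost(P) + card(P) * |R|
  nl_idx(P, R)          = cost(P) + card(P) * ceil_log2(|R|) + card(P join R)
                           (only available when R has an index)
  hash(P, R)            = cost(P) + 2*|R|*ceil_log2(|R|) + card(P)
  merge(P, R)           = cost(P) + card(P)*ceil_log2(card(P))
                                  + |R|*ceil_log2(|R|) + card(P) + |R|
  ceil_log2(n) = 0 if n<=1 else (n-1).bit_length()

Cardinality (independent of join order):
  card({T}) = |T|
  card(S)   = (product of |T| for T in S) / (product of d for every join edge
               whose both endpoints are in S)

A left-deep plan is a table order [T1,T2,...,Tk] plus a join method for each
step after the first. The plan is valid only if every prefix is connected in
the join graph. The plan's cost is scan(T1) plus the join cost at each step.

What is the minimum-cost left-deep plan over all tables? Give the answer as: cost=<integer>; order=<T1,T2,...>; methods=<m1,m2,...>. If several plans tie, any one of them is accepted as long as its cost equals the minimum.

cost=42340; order=C,D,A,E,B; methods=hash,hash,hash,hash

Selinger DP (subsets sized 1..n):
  {B}: scan cost=100, card=100
  {D}: scan cost=60, card=60
  {C}: scan cost=150, card=150
  {E}: scan cost=60, card=60
  {A}: scan cost=100, card=100
  {BD}: card=3000; try (D,hash)→920, (B,merge)→1280, (D,merge)→1320, (B,hash)→1520, (B,nl_idx)→3480, (B,nl)→6060 …(+1); best=920 via (D,hash)
  {CD}: card=600; try (D,hash)→1020, (C,nl_idx)→1140, (C,merge)→1830, (D,merge)→1920, (C,hash)→2520, (C,nl)→9060 …(+1); best=1020 via (D,hash)
  {AD}: card=120; try (D,hash)→920, (A,merge)→1280, (D,merge)→1320, (A,hash)→1520, (A,nl)→6060, (D,nl)→6100; best=920 via (D,hash)
  {CE}: card=4500; try (E,hash)→1020, (C,merge)→1830, (E,merge)→1920, (C,hash)→2520, (C,nl_idx)→5040, (C,nl)→9060 …(+1); best=1020 via (E,hash)
  {BCD}: card=30000; try (B,hash)→3020, (C,hash)→6320, (B,merge)→8420, (B,nl_idx)→35220, (C,merge)→41270, (C,nl_idx)→54920 …(+2); best=3020 via (B,hash)
  {ABD}: card=6000; try (B,hash)→2440, (B,merge)→2680, (A,hash)→5320, (B,nl_idx)→7760, (B,nl)→12920, (A,merge)→40720 …(+1); best=2440 via (B,hash)
  {CDE}: card=18000; try (E,hash)→2340, (D,hash)→6240, (E,merge)→8040, (E,nl)→37020, (D,merge)→64440, (D,nl)→271020; best=2340 via (E,hash)
  {ACD}: card=1200; try (A,hash)→3020, (C,nl_idx)→3080, (C,merge)→3230, (C,hash)→3440, (A,merge)→8420, (C,nl)→18920 …(+1); best=3020 via (A,hash)
  {BCDE}: card=900000; try (B,hash)→21740, (E,hash)→33740, (B,merge)→291140, (E,merge)→483440, (B,nl_idx)→1028340, (B,nl)→1802340 …(+1); best=21740 via (B,hash)
  {ABCD}: card=60000; try (B,hash)→5620, (C,hash)→10840, (B,merge)→18220, (A,hash)→34420, (B,nl_idx)→71420, (C,merge)→87790 …(+5); best=5620 via (B,hash)
  {ACDE}: card=36000; try (E,hash)→4940, (E,merge)→17840, (A,hash)→21740, (E,nl)→75020, (A,merge)→291140, (A,nl)→1802340; best=4940 via (E,hash)
  {ABCDE}: card=1800000; try (B,hash)→42340, (E,hash)→66340, (B,merge)→617740, (A,hash)→923140, (E,merge)→1026040, (B,nl_idx)→2056940 …(+4); best=42340 via (B,hash)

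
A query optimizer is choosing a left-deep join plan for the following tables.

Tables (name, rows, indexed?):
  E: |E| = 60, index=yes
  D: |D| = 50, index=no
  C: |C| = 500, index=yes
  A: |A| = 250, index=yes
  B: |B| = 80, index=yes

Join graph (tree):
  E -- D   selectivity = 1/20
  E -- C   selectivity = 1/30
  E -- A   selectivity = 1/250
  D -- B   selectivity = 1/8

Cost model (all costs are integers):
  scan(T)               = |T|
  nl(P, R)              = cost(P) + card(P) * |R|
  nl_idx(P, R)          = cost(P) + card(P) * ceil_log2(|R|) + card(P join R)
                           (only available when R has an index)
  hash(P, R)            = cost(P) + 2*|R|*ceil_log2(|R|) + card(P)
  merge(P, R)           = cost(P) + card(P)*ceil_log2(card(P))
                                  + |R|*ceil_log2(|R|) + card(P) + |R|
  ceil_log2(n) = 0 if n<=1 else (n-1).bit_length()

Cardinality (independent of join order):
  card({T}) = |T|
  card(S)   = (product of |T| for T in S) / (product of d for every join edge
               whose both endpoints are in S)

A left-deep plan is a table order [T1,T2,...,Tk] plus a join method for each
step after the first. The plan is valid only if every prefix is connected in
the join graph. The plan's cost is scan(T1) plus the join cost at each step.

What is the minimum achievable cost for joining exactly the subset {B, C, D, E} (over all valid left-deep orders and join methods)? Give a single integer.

Selinger DP over subsets of {B,C,D,E}:
  {E}: scan cost=60, card=60
  {D}: scan cost=50, card=50
  {C}: scan cost=500, card=500
  {B}: scan cost=80, card=80
  {DE}: card=150; try (E,nl_idx)→500, (D,hash)→720, (E,hash)→820, (E,merge)→820, (D,merge)→830, (E,nl)→3050 …(+1); best=500 via (E,nl_idx)
  {CE}: card=1000; try (C,nl_idx)→1600, (E,hash)→1720, (E,nl_idx)→4500, (C,merge)→5480, (E,merge)→5920, (C,hash)→9120 …(+2); best=1600 via (C,nl_idx)
  {BD}: card=500; try (D,hash)→760, (B,nl_idx)→900, (B,merge)→1040, (D,merge)→1070, (B,hash)→1220, (B,nl)→4050 …(+1); best=760 via (D,hash)
  {CDE}: card=2500; try (D,hash)→3200, (C,nl_idx)→4350, (C,merge)→6850, (C,hash)→9650, (D,merge)→12950, (D,nl)→51600 …(+1); best=3200 via (D,hash)
  {BDE}: card=1500; try (B,hash)→1770, (E,hash)→1980, (B,merge)→2490, (B,nl_idx)→3050, (E,nl_idx)→5260, (E,merge)→6180 …(+2); best=1770 via (B,hash)
  {BCDE}: card=25000; try (B,hash)→6820, (C,hash)→12270, (C,merge)→24770, (B,merge)→36340, (C,nl_idx)→40270, (B,nl_idx)→45700 …(+2); best=6820 via (B,hash)

6820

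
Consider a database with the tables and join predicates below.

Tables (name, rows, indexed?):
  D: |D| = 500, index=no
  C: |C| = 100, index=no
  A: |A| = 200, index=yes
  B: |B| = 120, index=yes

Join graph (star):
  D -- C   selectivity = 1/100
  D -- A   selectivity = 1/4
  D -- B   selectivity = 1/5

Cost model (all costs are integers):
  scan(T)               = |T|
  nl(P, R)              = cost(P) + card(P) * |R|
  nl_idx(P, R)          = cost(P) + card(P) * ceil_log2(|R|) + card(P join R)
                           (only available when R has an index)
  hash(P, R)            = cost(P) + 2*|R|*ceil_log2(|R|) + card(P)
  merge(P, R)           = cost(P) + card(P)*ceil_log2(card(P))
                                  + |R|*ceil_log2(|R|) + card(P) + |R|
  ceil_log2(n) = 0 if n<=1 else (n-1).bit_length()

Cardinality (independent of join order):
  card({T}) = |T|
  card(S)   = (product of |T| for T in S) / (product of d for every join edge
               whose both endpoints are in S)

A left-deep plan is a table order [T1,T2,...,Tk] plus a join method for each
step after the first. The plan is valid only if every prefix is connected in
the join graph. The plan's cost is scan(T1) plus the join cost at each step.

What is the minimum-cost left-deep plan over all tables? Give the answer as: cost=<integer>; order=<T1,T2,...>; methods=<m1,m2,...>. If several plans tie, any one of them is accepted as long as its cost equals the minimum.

Selinger DP (subsets sized 1..n):
  {D}: scan cost=500, card=500
  {C}: scan cost=100, card=100
  {A}: scan cost=200, card=200
  {B}: scan cost=120, card=120
  {CD}: card=500; try (C,hash)→2400, (D,merge)→5900, (C,merge)→6300, (D,hash)→9200, (D,nl)→50100, (C,nl)→50500; best=2400 via (C,hash)
  {AD}: card=25000; try (A,hash)→4200, (D,merge)→7000, (A,merge)→7300, (D,hash)→9400, (A,nl_idx)→29500, (D,nl)→100200 …(+1); best=4200 via (A,hash)
  {BD}: card=12000; try (B,hash)→2680, (D,merge)→6080, (B,merge)→6460, (D,hash)→9240, (B,nl_idx)→16000, (D,nl)→60120 …(+1); best=2680 via (B,hash)
  {ACD}: card=25000; try (A,hash)→6100, (A,merge)→9200, (C,hash)→30600, (A,nl_idx)→31400, (A,nl)→102400, (C,merge)→405000 …(+1); best=6100 via (A,hash)
  {BCD}: card=12000; try (B,hash)→4580, (B,merge)→8360, (C,hash)→16080, (B,nl_idx)→17900, (B,nl)→62400, (C,merge)→183480 …(+1); best=4580 via (B,hash)
  {ABD}: card=600000; try (A,hash)→17880, (B,hash)→30880, (A,merge)→184480, (B,merge)→405160, (A,nl_idx)→698680, (B,nl_idx)→779200 …(+2); best=17880 via (A,hash)
  {ABCD}: card=600000; try (A,hash)→19780, (B,hash)→32780, (A,merge)→186380, (B,merge)→407060, (C,hash)→619280, (A,nl_idx)→700580 …(+5); best=19780 via (A,hash)

cost=19780; order=D,C,B,A; methods=hash,hash,hash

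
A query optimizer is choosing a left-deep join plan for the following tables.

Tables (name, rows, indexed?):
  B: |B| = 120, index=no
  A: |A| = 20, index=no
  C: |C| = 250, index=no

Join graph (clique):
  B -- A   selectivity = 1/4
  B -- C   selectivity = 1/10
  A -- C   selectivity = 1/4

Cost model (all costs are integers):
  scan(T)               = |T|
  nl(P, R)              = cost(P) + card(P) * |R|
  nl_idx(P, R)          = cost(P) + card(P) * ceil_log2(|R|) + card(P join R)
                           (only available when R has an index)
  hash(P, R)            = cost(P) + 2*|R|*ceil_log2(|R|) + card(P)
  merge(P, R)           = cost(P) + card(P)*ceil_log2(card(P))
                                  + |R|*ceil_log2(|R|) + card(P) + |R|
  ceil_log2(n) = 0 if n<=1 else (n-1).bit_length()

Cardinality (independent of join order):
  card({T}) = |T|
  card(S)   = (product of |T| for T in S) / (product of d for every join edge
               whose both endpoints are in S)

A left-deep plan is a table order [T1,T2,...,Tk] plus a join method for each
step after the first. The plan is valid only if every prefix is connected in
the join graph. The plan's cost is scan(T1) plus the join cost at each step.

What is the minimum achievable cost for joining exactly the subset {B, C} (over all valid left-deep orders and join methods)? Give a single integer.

2180

Selinger DP over subsets of {B,C}:
  {B}: scan cost=120, card=120
  {C}: scan cost=250, card=250
  {BC}: card=3000; try (B,hash)→2180, (C,merge)→3330, (B,merge)→3460, (C,hash)→4240, (C,nl)→30120, (B,nl)→30250; best=2180 via (B,hash)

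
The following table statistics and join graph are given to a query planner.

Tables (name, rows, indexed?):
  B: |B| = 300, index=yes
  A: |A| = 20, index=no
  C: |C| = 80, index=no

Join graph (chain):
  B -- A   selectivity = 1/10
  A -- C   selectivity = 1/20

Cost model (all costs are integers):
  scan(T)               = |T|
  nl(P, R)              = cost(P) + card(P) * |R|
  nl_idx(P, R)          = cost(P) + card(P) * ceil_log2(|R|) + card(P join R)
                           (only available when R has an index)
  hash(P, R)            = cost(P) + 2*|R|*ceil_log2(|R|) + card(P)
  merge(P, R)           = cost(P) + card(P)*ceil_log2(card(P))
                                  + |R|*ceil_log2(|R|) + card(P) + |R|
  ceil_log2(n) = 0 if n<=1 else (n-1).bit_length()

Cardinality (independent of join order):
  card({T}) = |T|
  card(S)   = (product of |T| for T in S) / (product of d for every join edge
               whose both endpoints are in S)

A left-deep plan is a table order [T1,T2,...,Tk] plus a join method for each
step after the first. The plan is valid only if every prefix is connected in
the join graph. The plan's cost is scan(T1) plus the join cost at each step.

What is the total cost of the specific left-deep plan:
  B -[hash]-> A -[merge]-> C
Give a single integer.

step 1: scan B: cost=300, card=300
step 2: join A via hash
    card(P join A) = 300*20/(10) = 600
    cost = 300 + 2*20*5 + 300 = 800
step 3: join C via merge
    card(P join C) = 600*80/(20) = 2400
    cost = 800 + 600*10 + 80*7 + 600 + 80 = 8040

8040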